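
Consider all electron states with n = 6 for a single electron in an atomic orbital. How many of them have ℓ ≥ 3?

The n = 6 shell has ℓ = 0 through 5; check each.
The (ℓ, m_ℓ) pairs meeting ℓ ≥ 3 give: ℓ=3 → 7; ℓ=4 → 9; ℓ=5 → 11.
Orbitals: 7 + 9 + 11 = 27. Each orbital carries two spin states, so 27 × 2 = 54 states.

54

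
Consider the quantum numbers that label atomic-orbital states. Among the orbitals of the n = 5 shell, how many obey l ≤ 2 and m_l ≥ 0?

The n = 5 shell has l = 0 through 4; check each.
Orbitals with l ≤ 2 and m_l ≥ 0, by l: l=0 → 1; l=1 → 2; l=2 → 3.
Total orbitals: 1 + 2 + 3 = 6.

6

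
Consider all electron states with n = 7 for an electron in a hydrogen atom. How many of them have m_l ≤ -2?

30

For n = 7, l ranges over 0 … 6.
Orbitals with m_l ≤ -2, by l: l=2 → 1; l=3 → 2; l=4 → 3; l=5 → 4; l=6 → 5.
Orbitals: 1 + 2 + 3 + 4 + 5 = 15. Each orbital carries two spin states, so 15 × 2 = 30 states.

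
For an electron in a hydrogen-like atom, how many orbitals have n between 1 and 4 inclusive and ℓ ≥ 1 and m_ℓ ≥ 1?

Treat each shell separately and count matching orbitals:
n=2 → 1; n=3 → 3; n=4 → 6.
Total orbitals: 1 + 3 + 6 = 10.

10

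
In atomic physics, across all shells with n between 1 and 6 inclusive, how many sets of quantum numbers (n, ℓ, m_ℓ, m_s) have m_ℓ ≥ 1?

70

Count contributing orbitals for each principal shell:
n=2 → 1; n=3 → 3; n=4 → 6; n=5 → 10; n=6 → 15.
Orbitals: 1 + 3 + 6 + 10 + 15 = 35. Including both spin states (m_s = ±1/2) gives 2 × 35 = 70 states.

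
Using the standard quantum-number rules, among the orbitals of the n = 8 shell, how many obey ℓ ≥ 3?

55

For n = 8, ℓ ranges over 0 … 7.
Orbitals with ℓ ≥ 3, by ℓ: ℓ=3 → 7; ℓ=4 → 9; ℓ=5 → 11; ℓ=6 → 13; ℓ=7 → 15.
Total orbitals: 7 + 9 + 11 + 13 + 15 = 55.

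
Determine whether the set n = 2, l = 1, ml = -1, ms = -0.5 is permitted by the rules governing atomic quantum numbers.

n = 2 is a positive integer. l = 1 satisfies 0 ≤ l ≤ n−1 = 1. ml = -1 lies in the range −l … +l (here −1 … 1). ms = -1/2 is one of ±1/2.
All four constraints are satisfied.

Allowed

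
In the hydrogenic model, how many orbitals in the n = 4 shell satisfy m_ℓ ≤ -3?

1

Contributions: ℓ=3 → 1.
Total orbitals: 1.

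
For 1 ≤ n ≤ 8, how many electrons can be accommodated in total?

408

Total orbitals = 1² + 2² + 3² + 4² + 5² + 6² + 7² + 8² = 204. Doubling for spin gives 408 electrons.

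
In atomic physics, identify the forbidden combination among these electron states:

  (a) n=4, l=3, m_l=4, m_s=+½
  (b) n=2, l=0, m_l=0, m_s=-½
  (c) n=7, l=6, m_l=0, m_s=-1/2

(a)

(a) has |m_l| = 4 > l = 3, violating −l ≤ m_l ≤ l.
The remaining sets (b), (c) satisfy all four rules.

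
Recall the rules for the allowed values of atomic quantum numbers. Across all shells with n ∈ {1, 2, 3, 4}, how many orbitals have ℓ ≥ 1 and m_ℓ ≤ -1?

Treat each shell separately and count matching orbitals:
n=2 → 1; n=3 → 3; n=4 → 6.
Total orbitals: 1 + 3 + 6 = 10.

10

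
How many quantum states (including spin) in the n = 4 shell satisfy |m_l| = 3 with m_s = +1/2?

Go through l = 0, …, 3 (the values permitted for n = 4).
Contributions: l=3 → 2.
Orbitals: 2. With m_s fixed to a single value there is one state per orbital, giving 2 states.

2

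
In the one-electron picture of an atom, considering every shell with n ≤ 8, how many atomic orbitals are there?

204

Total orbitals = 1² + 2² + 3² + 4² + 5² + 6² + 7² + 8² = 204.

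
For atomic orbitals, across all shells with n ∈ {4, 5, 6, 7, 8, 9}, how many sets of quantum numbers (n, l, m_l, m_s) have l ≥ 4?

Work shell by shell — for each n, count the (l, m_l) pairs that satisfy l ≥ 4:
n=5 → 9; n=6 → 20; n=7 → 33; n=8 → 48; n=9 → 65.
Orbitals: 9 + 20 + 33 + 48 + 65 = 175. Including both spin states (m_s = ±1/2) gives 2 × 175 = 350 states.

350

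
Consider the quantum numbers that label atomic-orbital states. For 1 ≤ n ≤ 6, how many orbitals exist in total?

Total orbitals = 1² + 2² + 3² + 4² + 5² + 6² = 91.

91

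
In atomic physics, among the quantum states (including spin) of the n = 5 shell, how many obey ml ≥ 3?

6

Go through l = 0, …, 4 (the values permitted for n = 5).
Contributions: l=3 → 1; l=4 → 2.
Orbitals: 1 + 2 = 3. Each orbital carries two spin states, so 3 × 2 = 6 states.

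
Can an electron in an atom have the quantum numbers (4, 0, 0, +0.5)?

n = 4 is a positive integer. ℓ = 0 satisfies 0 ≤ ℓ ≤ n−1 = 3. m_ℓ = 0 lies in the range −ℓ … +ℓ (here 0). m_s = +1/2 is one of ±1/2.
All four constraints are satisfied.

Yes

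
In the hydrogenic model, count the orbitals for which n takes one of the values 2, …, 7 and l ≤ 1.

24

Treat each shell separately and count matching orbitals:
n=2 → 4; n=3 → 4; n=4 → 4; n=5 → 4; n=6 → 4; n=7 → 4.
Total orbitals: 4 + 4 + 4 + 4 + 4 + 4 = 24.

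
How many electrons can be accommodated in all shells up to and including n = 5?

Total orbitals = 1² + 2² + 3² + 4² + 5² = 55. Doubling for spin gives 110 electrons.

110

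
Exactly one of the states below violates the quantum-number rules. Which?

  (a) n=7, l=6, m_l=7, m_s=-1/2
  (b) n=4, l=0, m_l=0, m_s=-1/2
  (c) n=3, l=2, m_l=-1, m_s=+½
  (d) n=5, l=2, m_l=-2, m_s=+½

(a)

(a) has |m_l| = 7 > l = 6, violating −l ≤ m_l ≤ l.
The remaining sets (b), (c), (d) satisfy all four rules.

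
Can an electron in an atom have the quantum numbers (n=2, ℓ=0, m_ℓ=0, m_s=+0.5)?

Valid

n = 2 is a positive integer. ℓ = 0 satisfies 0 ≤ ℓ ≤ n−1 = 1. m_ℓ = 0 lies in the range −ℓ … +ℓ (here 0). m_s = +1/2 is one of ±1/2.
All four constraints are satisfied.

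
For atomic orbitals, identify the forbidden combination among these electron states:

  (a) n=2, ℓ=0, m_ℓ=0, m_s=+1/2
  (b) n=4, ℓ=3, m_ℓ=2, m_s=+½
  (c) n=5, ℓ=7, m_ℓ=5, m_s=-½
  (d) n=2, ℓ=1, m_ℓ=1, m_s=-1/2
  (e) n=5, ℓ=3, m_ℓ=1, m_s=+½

(c)

(c) has ℓ = 7 ≥ n = 5, violating 0 ≤ ℓ ≤ n−1.
The remaining sets (a), (b), (d), (e) satisfy all four rules.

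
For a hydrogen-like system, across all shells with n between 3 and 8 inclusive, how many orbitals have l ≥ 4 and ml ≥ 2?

Work shell by shell — for each n, count the (l, ml) pairs that satisfy l ≥ 4 and ml ≥ 2:
n=5 → 3; n=6 → 7; n=7 → 12; n=8 → 18.
Total orbitals: 3 + 7 + 12 + 18 = 40.

40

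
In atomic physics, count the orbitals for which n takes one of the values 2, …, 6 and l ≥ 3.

Treat each shell separately and count matching orbitals:
n=4 → 7; n=5 → 16; n=6 → 27.
Total orbitals: 7 + 16 + 27 = 50.

50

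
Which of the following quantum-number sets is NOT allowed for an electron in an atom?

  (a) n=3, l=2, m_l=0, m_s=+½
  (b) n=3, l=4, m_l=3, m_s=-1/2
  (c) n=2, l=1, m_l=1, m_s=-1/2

(b) has l = 4 ≥ n = 3, violating 0 ≤ l ≤ n−1.
The remaining sets (a), (c) satisfy all four rules.

(b)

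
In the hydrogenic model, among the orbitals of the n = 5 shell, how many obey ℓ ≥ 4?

9

Go through ℓ = 0, …, 4 (the values permitted for n = 5).
The (ℓ, m_ℓ) pairs meeting ℓ ≥ 4 give: ℓ=4 → 9.
Total orbitals: 9.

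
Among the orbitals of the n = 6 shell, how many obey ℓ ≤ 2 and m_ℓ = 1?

2

The n = 6 shell has ℓ = 0 through 5; check each.
Contributions: ℓ=1 → 1; ℓ=2 → 1.
Total orbitals: 1 + 1 = 2.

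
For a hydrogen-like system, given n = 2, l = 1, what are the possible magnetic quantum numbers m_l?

-1, 0, 1

m_l takes every integer from −l to +l. With l = 1 that gives the 3 values -1, 0, 1.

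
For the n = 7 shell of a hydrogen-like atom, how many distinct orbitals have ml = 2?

5

Go through l = 0, …, 6 (the values permitted for n = 7).
Per l-value: l=2 → 1; l=3 → 1; l=4 → 1; l=5 → 1; l=6 → 1.
Total orbitals: 1 + 1 + 1 + 1 + 1 = 5.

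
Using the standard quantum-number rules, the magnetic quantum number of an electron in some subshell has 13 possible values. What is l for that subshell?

ml ranges over 2l+1 integers, so 2l+1 = 13 ⇒ l = 6.

l = 6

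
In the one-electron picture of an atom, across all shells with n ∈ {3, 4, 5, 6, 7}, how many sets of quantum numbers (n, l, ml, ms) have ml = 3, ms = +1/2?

10

Work shell by shell — for each n, count the (l, ml) pairs that satisfy ml = 3:
n=4 → 1; n=5 → 2; n=6 → 3; n=7 → 4.
Orbitals: 1 + 2 + 3 + 4 = 10. With ms fixed to +1/2 there is one state per orbital, so 10 states.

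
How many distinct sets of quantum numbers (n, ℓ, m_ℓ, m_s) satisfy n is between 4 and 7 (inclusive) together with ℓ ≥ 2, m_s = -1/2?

110

Work shell by shell — for each n, count the (ℓ, m_ℓ) pairs that satisfy ℓ ≥ 2:
n=4 → 12; n=5 → 21; n=6 → 32; n=7 → 45.
Orbitals: 12 + 21 + 32 + 45 = 110. With m_s fixed to -1/2 there is one state per orbital, so 110 states.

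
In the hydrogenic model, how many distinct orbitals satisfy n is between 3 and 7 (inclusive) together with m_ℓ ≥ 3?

20

Treat each shell separately and count matching orbitals:
n=4 → 1; n=5 → 3; n=6 → 6; n=7 → 10.
Total orbitals: 1 + 3 + 6 + 10 = 20.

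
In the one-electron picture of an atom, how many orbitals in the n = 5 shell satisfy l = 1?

With n = 5 the allowed l are 0, 1, …, 4.
The (l, m_l) pairs meeting l = 1 give: l=1 → 3.
Total orbitals: 3.

3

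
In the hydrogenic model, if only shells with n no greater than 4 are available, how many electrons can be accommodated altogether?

Total orbitals = 1² + 2² + 3² + 4² = 30. Doubling for spin gives 60 electrons.

60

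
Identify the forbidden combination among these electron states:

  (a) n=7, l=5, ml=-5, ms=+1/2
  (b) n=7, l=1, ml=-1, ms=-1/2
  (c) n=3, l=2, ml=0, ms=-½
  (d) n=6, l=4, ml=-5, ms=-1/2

(d) has |ml| = 5 > l = 4, violating −l ≤ ml ≤ l.
The remaining sets (a), (b), (c) satisfy all four rules.

(d)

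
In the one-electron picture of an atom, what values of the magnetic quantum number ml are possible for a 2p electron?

The 2p subshell has l = 1, and ml takes every integer from −l to +l. With l = 1 that gives the 3 values -1, 0, 1.

-1, 0, 1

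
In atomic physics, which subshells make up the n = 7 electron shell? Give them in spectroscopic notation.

For n = 7, l runs from 0 to 6. In spectroscopic notation l = 0,1,2,… ↔ s,p,d,f,g,h,i, so the subshells are 7s, 7p, 7d, 7f, 7g, 7h, 7i.

7s, 7p, 7d, 7f, 7g, 7h, 7i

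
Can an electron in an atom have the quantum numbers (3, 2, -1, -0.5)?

n = 3 is a positive integer. l = 2 satisfies 0 ≤ l ≤ n−1 = 2. m_l = -1 lies in the range −l … +l (here −2 … 2). m_s = -1/2 is one of ±1/2.
All four constraints are satisfied.

Yes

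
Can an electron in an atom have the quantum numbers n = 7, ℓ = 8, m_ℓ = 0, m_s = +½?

Invalid

The orbital quantum number must satisfy 0 ≤ ℓ ≤ n−1. With n = 7 the allowed ℓ values are 0, 1, 2, 3, 4, 5, 6, so ℓ = 8 is out of range.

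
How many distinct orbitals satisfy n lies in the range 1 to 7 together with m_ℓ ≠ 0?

112

Go shell by shell, enumerating (ℓ, m_ℓ) with m_ℓ ≠ 0:
n=2 → 2; n=3 → 6; n=4 → 12; n=5 → 20; n=6 → 30; n=7 → 42.
Total orbitals: 2 + 6 + 12 + 20 + 30 + 42 = 112.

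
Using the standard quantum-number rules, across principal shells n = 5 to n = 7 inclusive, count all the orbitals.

Shell n has n² orbitals: 5²=25 + 6²=36 + 7²=49 = 110 orbitals.

110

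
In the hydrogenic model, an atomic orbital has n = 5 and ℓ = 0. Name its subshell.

ℓ = 0 corresponds to the letter 's', so the subshell is 5s.

5s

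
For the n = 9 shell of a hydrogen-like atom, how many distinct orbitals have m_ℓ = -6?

With n = 9 the allowed ℓ are 0, 1, …, 8.
Orbitals with m_ℓ = -6, by ℓ: ℓ=6 → 1; ℓ=7 → 1; ℓ=8 → 1.
Total orbitals: 1 + 1 + 1 = 3.

3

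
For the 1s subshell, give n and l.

The leading integer gives n = 1; the letter 's' means l = 0.

n = 1, l = 0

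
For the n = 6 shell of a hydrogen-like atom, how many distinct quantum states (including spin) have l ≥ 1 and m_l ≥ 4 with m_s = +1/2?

3

For n = 6, l ranges over 0 … 5.
Contributions: l=4 → 1; l=5 → 2.
Orbitals: 1 + 2 = 3. With m_s fixed to a single value there is one state per orbital, giving 3 states.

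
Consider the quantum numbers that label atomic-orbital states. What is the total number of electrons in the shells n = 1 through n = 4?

60

Shell n has n² orbitals: 1²=1 + 2²=4 + 3²=9 + 4²=16 = 30 orbitals.
Two spin states per orbital: 2 × 30 = 60 electrons.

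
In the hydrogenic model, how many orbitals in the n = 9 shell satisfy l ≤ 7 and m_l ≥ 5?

6

Contributions: l=5 → 1; l=6 → 2; l=7 → 3.
Total orbitals: 1 + 2 + 3 = 6.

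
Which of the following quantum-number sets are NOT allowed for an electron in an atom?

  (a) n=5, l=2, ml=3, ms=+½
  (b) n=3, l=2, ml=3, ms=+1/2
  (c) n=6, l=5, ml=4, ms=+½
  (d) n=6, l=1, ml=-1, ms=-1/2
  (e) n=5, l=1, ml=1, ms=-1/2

(a) has |ml| = 3 > l = 2, violating −l ≤ ml ≤ l.
(b) has |ml| = 3 > l = 2, violating −l ≤ ml ≤ l.
The remaining sets (c), (d), (e) satisfy all four rules.

(a) and (b)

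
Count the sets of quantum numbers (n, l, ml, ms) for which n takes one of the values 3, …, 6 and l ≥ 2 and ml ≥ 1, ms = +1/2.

30

Count contributing orbitals for each principal shell:
n=3 → 2; n=4 → 5; n=5 → 9; n=6 → 14.
Orbitals: 2 + 5 + 9 + 14 = 30. With ms fixed to +1/2 there is one state per orbital, so 30 states.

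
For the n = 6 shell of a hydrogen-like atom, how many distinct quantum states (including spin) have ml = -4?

4

For n = 6, l ranges over 0 … 5.
The (l, ml) pairs meeting ml = -4 give: l=4 → 1; l=5 → 1.
Orbitals: 1 + 1 = 2. Each orbital carries two spin states, so 2 × 2 = 4 states.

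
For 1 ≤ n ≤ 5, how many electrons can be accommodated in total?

110

Total orbitals = 1² + 2² + 3² + 4² + 5² = 55. Doubling for spin gives 110 electrons.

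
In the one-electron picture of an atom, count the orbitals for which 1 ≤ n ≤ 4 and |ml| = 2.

6

Treat each shell separately and count matching orbitals:
n=3 → 2; n=4 → 4.
Total orbitals: 2 + 4 = 6.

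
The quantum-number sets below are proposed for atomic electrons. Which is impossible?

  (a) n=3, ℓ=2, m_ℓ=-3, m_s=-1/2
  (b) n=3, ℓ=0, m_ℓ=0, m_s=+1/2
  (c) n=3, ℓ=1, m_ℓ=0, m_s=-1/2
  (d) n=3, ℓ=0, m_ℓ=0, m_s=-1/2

(a) has |m_ℓ| = 3 > ℓ = 2, violating −ℓ ≤ m_ℓ ≤ ℓ.
The remaining sets (b), (c), (d) satisfy all four rules.

(a)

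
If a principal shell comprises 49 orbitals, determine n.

n = 7

n² = 49 ⇒ n = 7.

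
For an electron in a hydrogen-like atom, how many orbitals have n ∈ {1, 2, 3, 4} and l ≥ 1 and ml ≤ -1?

Work shell by shell — for each n, count the (l, ml) pairs that satisfy l ≥ 1 and ml ≤ -1:
n=2 → 1; n=3 → 3; n=4 → 6.
Total orbitals: 1 + 3 + 6 = 10.

10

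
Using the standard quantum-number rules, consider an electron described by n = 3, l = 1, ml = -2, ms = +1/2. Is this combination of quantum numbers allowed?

No

The magnetic quantum number must satisfy −l ≤ ml ≤ l. With l = 1, ml can only be -1, 0, 1, so ml = -2 is forbidden.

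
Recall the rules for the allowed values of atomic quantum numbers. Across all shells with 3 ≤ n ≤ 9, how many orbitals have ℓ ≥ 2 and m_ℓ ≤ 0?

Count contributing orbitals for each principal shell:
n=3 → 3; n=4 → 7; n=5 → 12; n=6 → 18; n=7 → 25; n=8 → 33; n=9 → 42.
Total orbitals: 3 + 7 + 12 + 18 + 25 + 33 + 42 = 140.

140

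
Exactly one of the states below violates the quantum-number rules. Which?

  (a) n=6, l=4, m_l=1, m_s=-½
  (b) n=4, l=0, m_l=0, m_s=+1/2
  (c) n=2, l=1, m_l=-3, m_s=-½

(c) has |m_l| = 3 > l = 1, violating −l ≤ m_l ≤ l.
The remaining sets (a), (b) satisfy all four rules.

(c)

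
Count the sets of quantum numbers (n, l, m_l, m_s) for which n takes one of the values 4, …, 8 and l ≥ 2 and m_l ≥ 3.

Count contributing orbitals for each principal shell:
n=4 → 1; n=5 → 3; n=6 → 6; n=7 → 10; n=8 → 15.
Orbitals: 1 + 3 + 6 + 10 + 15 = 35. Including both spin states (m_s = ±1/2) gives 2 × 35 = 70 states.

70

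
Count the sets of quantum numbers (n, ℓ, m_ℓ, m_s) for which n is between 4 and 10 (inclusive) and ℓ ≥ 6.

For each n in the range, tally the orbitals obeying ℓ ≥ 6:
n=7 → 13; n=8 → 28; n=9 → 45; n=10 → 64.
Orbitals: 13 + 28 + 45 + 64 = 150. Including both spin states (m_s = ±1/2) gives 2 × 150 = 300 states.

300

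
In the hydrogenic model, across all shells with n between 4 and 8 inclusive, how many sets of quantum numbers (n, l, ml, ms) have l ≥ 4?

220

Count contributing orbitals for each principal shell:
n=5 → 9; n=6 → 20; n=7 → 33; n=8 → 48.
Orbitals: 9 + 20 + 33 + 48 = 110. Including both spin states (ms = ±1/2) gives 2 × 110 = 220 states.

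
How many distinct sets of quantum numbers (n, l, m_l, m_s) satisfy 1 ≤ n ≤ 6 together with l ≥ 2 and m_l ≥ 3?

20

For each n in the range, tally the orbitals obeying l ≥ 2 and m_l ≥ 3:
n=4 → 1; n=5 → 3; n=6 → 6.
Orbitals: 1 + 3 + 6 = 10. Including both spin states (m_s = ±1/2) gives 2 × 10 = 20 states.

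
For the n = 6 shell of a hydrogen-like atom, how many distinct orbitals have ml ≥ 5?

Orbitals with ml ≥ 5, by l: l=5 → 1.
Total orbitals: 1.

1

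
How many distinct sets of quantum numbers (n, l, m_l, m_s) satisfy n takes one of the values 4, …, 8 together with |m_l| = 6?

Work shell by shell — for each n, count the (l, m_l) pairs that satisfy |m_l| = 6:
n=7 → 2; n=8 → 4.
Orbitals: 2 + 4 = 6. Including both spin states (m_s = ±1/2) gives 2 × 6 = 12 states.

12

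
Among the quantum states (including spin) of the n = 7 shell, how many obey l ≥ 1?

96

For n = 7, l ranges over 0 … 6.
Contributions: l=1 → 3; l=2 → 5; l=3 → 7; l=4 → 9; l=5 → 11; l=6 → 13.
Orbitals: 3 + 5 + 7 + 9 + 11 + 13 = 48. Each orbital carries two spin states, so 48 × 2 = 96 states.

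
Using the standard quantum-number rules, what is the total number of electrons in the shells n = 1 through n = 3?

28

Shell n has n² orbitals: 1²=1 + 2²=4 + 3²=9 = 14 orbitals.
Two spin states per orbital: 2 × 14 = 28 electrons.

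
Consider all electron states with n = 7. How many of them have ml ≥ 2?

For n = 7, l ranges over 0 … 6.
Orbitals with ml ≥ 2, by l: l=2 → 1; l=3 → 2; l=4 → 3; l=5 → 4; l=6 → 5.
Orbitals: 1 + 2 + 3 + 4 + 5 = 15. Each orbital carries two spin states, so 15 × 2 = 30 states.

30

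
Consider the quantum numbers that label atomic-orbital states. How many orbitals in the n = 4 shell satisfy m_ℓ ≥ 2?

3

For n = 4, ℓ ranges over 0 … 3.
Per ℓ-value: ℓ=2 → 1; ℓ=3 → 2.
Total orbitals: 1 + 2 = 3.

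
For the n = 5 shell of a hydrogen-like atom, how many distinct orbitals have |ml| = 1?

Go through l = 0, …, 4 (the values permitted for n = 5).
Per l-value: l=1 → 2; l=2 → 2; l=3 → 2; l=4 → 2.
Total orbitals: 2 + 2 + 2 + 2 = 8.

8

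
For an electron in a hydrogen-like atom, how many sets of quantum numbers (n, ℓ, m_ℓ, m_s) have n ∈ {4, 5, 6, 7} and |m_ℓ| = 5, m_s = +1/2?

Work shell by shell — for each n, count the (ℓ, m_ℓ) pairs that satisfy |m_ℓ| = 5:
n=6 → 2; n=7 → 4.
Orbitals: 2 + 4 = 6. With m_s fixed to +1/2 there is one state per orbital, so 6 states.

6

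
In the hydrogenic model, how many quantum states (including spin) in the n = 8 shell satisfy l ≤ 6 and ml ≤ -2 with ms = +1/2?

15

Go through l = 0, …, 7 (the values permitted for n = 8).
Orbitals with l ≤ 6 and ml ≤ -2, by l: l=2 → 1; l=3 → 2; l=4 → 3; l=5 → 4; l=6 → 5.
Orbitals: 1 + 2 + 3 + 4 + 5 = 15. With ms fixed to a single value there is one state per orbital, giving 15 states.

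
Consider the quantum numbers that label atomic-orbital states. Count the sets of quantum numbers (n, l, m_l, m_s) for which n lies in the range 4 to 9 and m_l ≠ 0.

464

Treat each shell separately and count matching orbitals:
n=4 → 12; n=5 → 20; n=6 → 30; n=7 → 42; n=8 → 56; n=9 → 72.
Orbitals: 12 + 20 + 30 + 42 + 56 + 72 = 232. Including both spin states (m_s = ±1/2) gives 2 × 232 = 464 states.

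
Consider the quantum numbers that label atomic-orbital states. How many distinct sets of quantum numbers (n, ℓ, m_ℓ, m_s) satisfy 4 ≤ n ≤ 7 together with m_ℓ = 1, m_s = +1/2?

For each n in the range, tally the orbitals obeying m_ℓ = 1:
n=4 → 3; n=5 → 4; n=6 → 5; n=7 → 6.
Orbitals: 3 + 4 + 5 + 6 = 18. With m_s fixed to +1/2 there is one state per orbital, so 18 states.

18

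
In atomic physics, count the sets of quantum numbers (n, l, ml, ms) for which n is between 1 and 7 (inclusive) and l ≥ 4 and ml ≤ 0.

Count contributing orbitals for each principal shell:
n=5 → 5; n=6 → 11; n=7 → 18.
Orbitals: 5 + 11 + 18 = 34. Including both spin states (ms = ±1/2) gives 2 × 34 = 68 states.

68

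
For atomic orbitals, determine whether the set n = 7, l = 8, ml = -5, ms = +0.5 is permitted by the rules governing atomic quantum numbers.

Not allowed

The orbital quantum number must satisfy 0 ≤ l ≤ n−1. With n = 7 the allowed l values are 0, 1, 2, 3, 4, 5, 6, so l = 8 is out of range.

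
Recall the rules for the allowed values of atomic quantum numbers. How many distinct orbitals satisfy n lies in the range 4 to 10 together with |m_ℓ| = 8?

Work shell by shell — for each n, count the (ℓ, m_ℓ) pairs that satisfy |m_ℓ| = 8:
n=9 → 2; n=10 → 4.
Total orbitals: 2 + 4 = 6.

6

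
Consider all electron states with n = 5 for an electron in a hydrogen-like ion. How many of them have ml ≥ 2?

The n = 5 shell has l = 0 through 4; check each.
Contributions: l=2 → 1; l=3 → 2; l=4 → 3.
Orbitals: 1 + 2 + 3 = 6. Each orbital carries two spin states, so 6 × 2 = 12 states.

12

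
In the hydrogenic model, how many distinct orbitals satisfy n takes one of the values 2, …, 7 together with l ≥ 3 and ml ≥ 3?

For each n in the range, tally the orbitals obeying l ≥ 3 and ml ≥ 3:
n=4 → 1; n=5 → 3; n=6 → 6; n=7 → 10.
Total orbitals: 1 + 3 + 6 + 10 = 20.

20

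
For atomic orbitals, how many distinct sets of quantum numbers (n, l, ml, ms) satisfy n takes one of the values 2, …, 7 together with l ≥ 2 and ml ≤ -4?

Count contributing orbitals for each principal shell:
n=5 → 1; n=6 → 3; n=7 → 6.
Orbitals: 1 + 3 + 6 = 10. Including both spin states (ms = ±1/2) gives 2 × 10 = 20 states.

20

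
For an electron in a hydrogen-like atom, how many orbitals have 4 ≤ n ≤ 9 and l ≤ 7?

Treat each shell separately and count matching orbitals:
n=4 → 16; n=5 → 25; n=6 → 36; n=7 → 49; n=8 → 64; n=9 → 64.
Total orbitals: 16 + 25 + 36 + 49 + 64 + 64 = 254.

254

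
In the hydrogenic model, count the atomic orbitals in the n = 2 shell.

The n = 2 shell contains n² = 2² = 4 orbitals.

4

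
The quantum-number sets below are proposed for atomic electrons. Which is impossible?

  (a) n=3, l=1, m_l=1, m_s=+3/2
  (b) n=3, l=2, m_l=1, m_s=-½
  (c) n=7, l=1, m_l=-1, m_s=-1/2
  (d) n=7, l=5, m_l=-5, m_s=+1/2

(a)

(a) has m_s = +3/2, but an electron's spin must be ±1/2.
The remaining sets (b), (c), (d) satisfy all four rules.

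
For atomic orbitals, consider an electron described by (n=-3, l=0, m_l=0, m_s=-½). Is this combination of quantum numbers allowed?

Invalid

The principal quantum number must be a positive integer (n ≥ 1), but here n = -3.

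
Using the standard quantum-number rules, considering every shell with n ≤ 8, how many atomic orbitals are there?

Total orbitals = 1² + 2² + 3² + 4² + 5² + 6² + 7² + 8² = 204.

204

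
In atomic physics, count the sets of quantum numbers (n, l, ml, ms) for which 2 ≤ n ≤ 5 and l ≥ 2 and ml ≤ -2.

Work shell by shell — for each n, count the (l, ml) pairs that satisfy l ≥ 2 and ml ≤ -2:
n=3 → 1; n=4 → 3; n=5 → 6.
Orbitals: 1 + 3 + 6 = 10. Including both spin states (ms = ±1/2) gives 2 × 10 = 20 states.

20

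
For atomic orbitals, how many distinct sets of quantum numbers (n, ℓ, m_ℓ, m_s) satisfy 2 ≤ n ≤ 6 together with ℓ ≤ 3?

122

For each n in the range, tally the orbitals obeying ℓ ≤ 3:
n=2 → 4; n=3 → 9; n=4 → 16; n=5 → 16; n=6 → 16.
Orbitals: 4 + 9 + 16 + 16 + 16 = 61. Including both spin states (m_s = ±1/2) gives 2 × 61 = 122 states.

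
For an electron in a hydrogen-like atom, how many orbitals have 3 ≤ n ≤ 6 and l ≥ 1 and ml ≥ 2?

Per-shell orbital counts meeting the constraint:
n=3 → 1; n=4 → 3; n=5 → 6; n=6 → 10.
Total orbitals: 1 + 3 + 6 + 10 = 20.

20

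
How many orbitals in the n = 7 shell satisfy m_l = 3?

Go through l = 0, …, 6 (the values permitted for n = 7).
Contributions: l=3 → 1; l=4 → 1; l=5 → 1; l=6 → 1.
Total orbitals: 1 + 1 + 1 + 1 = 4.

4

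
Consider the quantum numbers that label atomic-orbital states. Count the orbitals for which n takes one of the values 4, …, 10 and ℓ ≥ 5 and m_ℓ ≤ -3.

Per-shell orbital counts meeting the constraint:
n=6 → 3; n=7 → 7; n=8 → 12; n=9 → 18; n=10 → 25.
Total orbitals: 3 + 7 + 12 + 18 + 25 = 65.

65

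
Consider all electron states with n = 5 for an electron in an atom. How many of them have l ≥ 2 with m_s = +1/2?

21

Go through l = 0, …, 4 (the values permitted for n = 5).
Contributions: l=2 → 5; l=3 → 7; l=4 → 9.
Orbitals: 5 + 7 + 9 = 21. With m_s fixed to a single value there is one state per orbital, giving 21 states.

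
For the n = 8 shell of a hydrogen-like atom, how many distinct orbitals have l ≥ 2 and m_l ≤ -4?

Per l-value: l=4 → 1; l=5 → 2; l=6 → 3; l=7 → 4.
Total orbitals: 1 + 2 + 3 + 4 = 10.

10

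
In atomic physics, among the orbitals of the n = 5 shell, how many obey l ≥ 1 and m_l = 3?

2

Go through l = 0, …, 4 (the values permitted for n = 5).
Contributions: l=3 → 1; l=4 → 1.
Total orbitals: 1 + 1 = 2.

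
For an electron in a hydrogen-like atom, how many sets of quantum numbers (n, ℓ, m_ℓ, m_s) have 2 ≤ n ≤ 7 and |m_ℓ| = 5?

12

Count contributing orbitals for each principal shell:
n=6 → 2; n=7 → 4.
Orbitals: 2 + 4 = 6. Including both spin states (m_s = ±1/2) gives 2 × 6 = 12 states.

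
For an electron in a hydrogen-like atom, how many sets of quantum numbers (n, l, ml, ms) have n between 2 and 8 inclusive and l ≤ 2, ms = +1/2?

Go shell by shell, enumerating (l, ml) with l ≤ 2:
n=2 → 4; n=3 → 9; n=4 → 9; n=5 → 9; n=6 → 9; n=7 → 9; n=8 → 9.
Orbitals: 4 + 9 + 9 + 9 + 9 + 9 + 9 = 58. With ms fixed to +1/2 there is one state per orbital, so 58 states.

58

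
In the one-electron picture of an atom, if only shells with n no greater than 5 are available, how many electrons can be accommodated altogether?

110

Total orbitals = 1² + 2² + 3² + 4² + 5² = 55. Doubling for spin gives 110 electrons.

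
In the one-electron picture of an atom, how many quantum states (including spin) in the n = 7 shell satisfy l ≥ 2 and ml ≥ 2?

The n = 7 shell has l = 0 through 6; check each.
Orbitals with l ≥ 2 and ml ≥ 2, by l: l=2 → 1; l=3 → 2; l=4 → 3; l=5 → 4; l=6 → 5.
Orbitals: 1 + 2 + 3 + 4 + 5 = 15. Each orbital carries two spin states, so 15 × 2 = 30 states.

30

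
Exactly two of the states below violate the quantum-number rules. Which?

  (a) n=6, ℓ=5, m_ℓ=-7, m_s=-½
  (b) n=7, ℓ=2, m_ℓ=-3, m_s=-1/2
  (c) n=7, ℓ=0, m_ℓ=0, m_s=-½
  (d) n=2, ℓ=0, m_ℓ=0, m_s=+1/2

(a) has |m_ℓ| = 7 > ℓ = 5, violating −ℓ ≤ m_ℓ ≤ ℓ.
(b) has |m_ℓ| = 3 > ℓ = 2, violating −ℓ ≤ m_ℓ ≤ ℓ.
The remaining sets (c), (d) satisfy all four rules.

(a) and (b)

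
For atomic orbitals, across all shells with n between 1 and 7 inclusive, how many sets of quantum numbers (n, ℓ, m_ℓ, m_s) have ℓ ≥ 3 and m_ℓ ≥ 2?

Work shell by shell — for each n, count the (ℓ, m_ℓ) pairs that satisfy ℓ ≥ 3 and m_ℓ ≥ 2:
n=4 → 2; n=5 → 5; n=6 → 9; n=7 → 14.
Orbitals: 2 + 5 + 9 + 14 = 30. Including both spin states (m_s = ±1/2) gives 2 × 30 = 60 states.

60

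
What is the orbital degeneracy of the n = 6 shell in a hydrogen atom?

The n = 6 shell contains n² = 6² = 36 orbitals.

36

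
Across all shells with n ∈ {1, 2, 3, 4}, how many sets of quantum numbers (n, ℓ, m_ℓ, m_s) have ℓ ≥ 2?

34

Go shell by shell, enumerating (ℓ, m_ℓ) with ℓ ≥ 2:
n=3 → 5; n=4 → 12.
Orbitals: 5 + 12 = 17. Including both spin states (m_s = ±1/2) gives 2 × 17 = 34 states.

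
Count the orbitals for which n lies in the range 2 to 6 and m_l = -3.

6

Go shell by shell, enumerating (l, m_l) with m_l = -3:
n=4 → 1; n=5 → 2; n=6 → 3.
Total orbitals: 1 + 2 + 3 = 6.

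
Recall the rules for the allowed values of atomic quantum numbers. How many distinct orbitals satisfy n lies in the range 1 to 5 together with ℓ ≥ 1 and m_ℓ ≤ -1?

20

Per-shell orbital counts meeting the constraint:
n=2 → 1; n=3 → 3; n=4 → 6; n=5 → 10.
Total orbitals: 1 + 3 + 6 + 10 = 20.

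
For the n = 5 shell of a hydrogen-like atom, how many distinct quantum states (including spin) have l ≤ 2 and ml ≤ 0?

For n = 5, l ranges over 0 … 4.
Contributions: l=0 → 1; l=1 → 2; l=2 → 3.
Orbitals: 1 + 2 + 3 = 6. Each orbital carries two spin states, so 6 × 2 = 12 states.

12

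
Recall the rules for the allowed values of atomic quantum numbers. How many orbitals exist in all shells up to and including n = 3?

Total orbitals = 1² + 2² + 3² = 14.

14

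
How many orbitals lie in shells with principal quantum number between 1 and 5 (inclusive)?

Shell n has n² orbitals: 1²=1 + 2²=4 + 3²=9 + 4²=16 + 5²=25 = 55 orbitals.

55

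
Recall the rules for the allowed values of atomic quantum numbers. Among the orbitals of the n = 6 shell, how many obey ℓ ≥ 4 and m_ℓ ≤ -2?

7

Per ℓ-value: ℓ=4 → 3; ℓ=5 → 4.
Total orbitals: 3 + 4 = 7.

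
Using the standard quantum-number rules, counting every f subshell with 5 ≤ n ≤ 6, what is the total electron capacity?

28

An f subshell (ℓ = 3) exists for every n ≥ 4, so shells n = 5, 6 each contribute one — 2 subshells.
Since each f subshell holds 2(2·3+1) = 14 electrons, the total is 2 × 14 = 28.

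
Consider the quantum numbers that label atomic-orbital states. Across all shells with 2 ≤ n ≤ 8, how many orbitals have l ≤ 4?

129

Treat each shell separately and count matching orbitals:
n=2 → 4; n=3 → 9; n=4 → 16; n=5 → 25; n=6 → 25; n=7 → 25; n=8 → 25.
Total orbitals: 4 + 9 + 16 + 25 + 25 + 25 + 25 = 129.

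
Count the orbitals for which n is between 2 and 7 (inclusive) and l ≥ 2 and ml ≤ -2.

Work shell by shell — for each n, count the (l, ml) pairs that satisfy l ≥ 2 and ml ≤ -2:
n=3 → 1; n=4 → 3; n=5 → 6; n=6 → 10; n=7 → 15.
Total orbitals: 1 + 3 + 6 + 10 + 15 = 35.

35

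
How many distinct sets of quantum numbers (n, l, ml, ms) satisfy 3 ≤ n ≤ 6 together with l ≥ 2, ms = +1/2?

For each n in the range, tally the orbitals obeying l ≥ 2:
n=3 → 5; n=4 → 12; n=5 → 21; n=6 → 32.
Orbitals: 5 + 12 + 21 + 32 = 70. With ms fixed to +1/2 there is one state per orbital, so 70 states.

70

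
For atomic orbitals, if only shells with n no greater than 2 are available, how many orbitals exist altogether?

5

Total orbitals = 1² + 2² = 5.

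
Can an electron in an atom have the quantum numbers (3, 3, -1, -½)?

The orbital quantum number must satisfy 0 ≤ ℓ ≤ n−1. With n = 3 the allowed ℓ values are 0, 1, 2, so ℓ = 3 is out of range.

No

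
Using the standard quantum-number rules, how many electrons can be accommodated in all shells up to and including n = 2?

Total orbitals = 1² + 2² = 5. Doubling for spin gives 10 electrons.

10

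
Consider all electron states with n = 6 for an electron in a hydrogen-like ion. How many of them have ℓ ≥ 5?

Per ℓ-value: ℓ=5 → 11.
Orbitals: 11. Each orbital carries two spin states, so 11 × 2 = 22 states.

22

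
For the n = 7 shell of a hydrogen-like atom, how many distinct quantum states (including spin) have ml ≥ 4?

For n = 7, l ranges over 0 … 6.
Contributions: l=4 → 1; l=5 → 2; l=6 → 3.
Orbitals: 1 + 2 + 3 = 6. Each orbital carries two spin states, so 6 × 2 = 12 states.

12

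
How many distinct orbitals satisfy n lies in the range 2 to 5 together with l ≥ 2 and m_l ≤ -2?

10

Go shell by shell, enumerating (l, m_l) with l ≥ 2 and m_l ≤ -2:
n=3 → 1; n=4 → 3; n=5 → 6.
Total orbitals: 1 + 3 + 6 = 10.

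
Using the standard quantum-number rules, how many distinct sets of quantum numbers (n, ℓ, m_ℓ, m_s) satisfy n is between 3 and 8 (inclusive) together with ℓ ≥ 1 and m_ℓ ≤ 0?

Count contributing orbitals for each principal shell:
n=3 → 5; n=4 → 9; n=5 → 14; n=6 → 20; n=7 → 27; n=8 → 35.
Orbitals: 5 + 9 + 14 + 20 + 27 + 35 = 110. Including both spin states (m_s = ±1/2) gives 2 × 110 = 220 states.

220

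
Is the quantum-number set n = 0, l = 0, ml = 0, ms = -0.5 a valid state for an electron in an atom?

Invalid

The principal quantum number must be a positive integer (n ≥ 1), but here n = 0.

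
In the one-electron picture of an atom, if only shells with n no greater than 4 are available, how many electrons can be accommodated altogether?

60

Total orbitals = 1² + 2² + 3² + 4² = 30. Doubling for spin gives 60 electrons.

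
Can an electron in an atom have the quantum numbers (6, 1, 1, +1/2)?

n = 6 is a positive integer. l = 1 satisfies 0 ≤ l ≤ n−1 = 5. m_l = 1 lies in the range −l … +l (here −1 … 1). m_s = +1/2 is one of ±1/2.
All four constraints are satisfied.

Allowed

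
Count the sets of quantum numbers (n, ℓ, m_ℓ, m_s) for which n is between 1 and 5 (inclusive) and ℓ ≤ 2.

64

Per-shell orbital counts meeting the constraint:
n=1 → 1; n=2 → 4; n=3 → 9; n=4 → 9; n=5 → 9.
Orbitals: 1 + 4 + 9 + 9 + 9 = 32. Including both spin states (m_s = ±1/2) gives 2 × 32 = 64 states.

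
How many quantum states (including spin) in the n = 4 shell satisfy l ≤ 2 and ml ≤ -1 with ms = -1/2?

For n = 4, l ranges over 0 … 3.
Orbitals with l ≤ 2 and ml ≤ -1, by l: l=1 → 1; l=2 → 2.
Orbitals: 1 + 2 = 3. With ms fixed to a single value there is one state per orbital, giving 3 states.

3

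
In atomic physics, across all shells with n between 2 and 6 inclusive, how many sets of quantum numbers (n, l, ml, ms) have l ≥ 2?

140

Work shell by shell — for each n, count the (l, ml) pairs that satisfy l ≥ 2:
n=3 → 5; n=4 → 12; n=5 → 21; n=6 → 32.
Orbitals: 5 + 12 + 21 + 32 = 70. Including both spin states (ms = ±1/2) gives 2 × 70 = 140 states.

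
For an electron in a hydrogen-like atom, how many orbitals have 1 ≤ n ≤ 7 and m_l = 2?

Per-shell orbital counts meeting the constraint:
n=3 → 1; n=4 → 2; n=5 → 3; n=6 → 4; n=7 → 5.
Total orbitals: 1 + 2 + 3 + 4 + 5 = 15.

15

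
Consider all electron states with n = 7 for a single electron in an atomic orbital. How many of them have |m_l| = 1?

For n = 7, l ranges over 0 … 6.
Contributions: l=1 → 2; l=2 → 2; l=3 → 2; l=4 → 2; l=5 → 2; l=6 → 2.
Orbitals: 2 + 2 + 2 + 2 + 2 + 2 = 12. Each orbital carries two spin states, so 12 × 2 = 24 states.

24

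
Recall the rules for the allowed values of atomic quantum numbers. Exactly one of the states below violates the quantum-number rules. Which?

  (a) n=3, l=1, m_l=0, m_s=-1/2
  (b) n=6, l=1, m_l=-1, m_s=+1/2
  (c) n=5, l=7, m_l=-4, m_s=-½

(c) has l = 7 ≥ n = 5, violating 0 ≤ l ≤ n−1.
The remaining sets (a), (b) satisfy all four rules.

(c)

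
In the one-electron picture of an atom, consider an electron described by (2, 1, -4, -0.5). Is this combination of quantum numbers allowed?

The magnetic quantum number must satisfy −l ≤ ml ≤ l. With l = 1, ml can only be -1, 0, 1, so ml = -4 is forbidden.

Invalid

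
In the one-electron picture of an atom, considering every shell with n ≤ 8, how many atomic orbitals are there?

Total orbitals = 1² + 2² + 3² + 4² + 5² + 6² + 7² + 8² = 204.

204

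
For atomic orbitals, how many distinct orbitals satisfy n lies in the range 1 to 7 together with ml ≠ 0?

112

Work shell by shell — for each n, count the (l, ml) pairs that satisfy ml ≠ 0:
n=2 → 2; n=3 → 6; n=4 → 12; n=5 → 20; n=6 → 30; n=7 → 42.
Total orbitals: 2 + 6 + 12 + 20 + 30 + 42 = 112.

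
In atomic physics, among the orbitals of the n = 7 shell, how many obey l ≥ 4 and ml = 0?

Orbitals with l ≥ 4 and ml = 0, by l: l=4 → 1; l=5 → 1; l=6 → 1.
Total orbitals: 1 + 1 + 1 = 3.

3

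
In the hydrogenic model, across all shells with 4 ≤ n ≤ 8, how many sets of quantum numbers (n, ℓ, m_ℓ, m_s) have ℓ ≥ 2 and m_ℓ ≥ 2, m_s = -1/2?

Treat each shell separately and count matching orbitals:
n=4 → 3; n=5 → 6; n=6 → 10; n=7 → 15; n=8 → 21.
Orbitals: 3 + 6 + 10 + 15 + 21 = 55. With m_s fixed to -1/2 there is one state per orbital, so 55 states.

55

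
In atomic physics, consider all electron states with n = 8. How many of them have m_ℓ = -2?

The n = 8 shell has ℓ = 0 through 7; check each.
Contributions: ℓ=2 → 1; ℓ=3 → 1; ℓ=4 → 1; ℓ=5 → 1; ℓ=6 → 1; ℓ=7 → 1.
Orbitals: 1 + 1 + 1 + 1 + 1 + 1 = 6. Each orbital carries two spin states, so 6 × 2 = 12 states.

12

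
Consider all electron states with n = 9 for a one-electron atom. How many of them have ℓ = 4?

18

For n = 9, ℓ ranges over 0 … 8.
Per ℓ-value: ℓ=4 → 9.
Orbitals: 9. Each orbital carries two spin states, so 9 × 2 = 18 states.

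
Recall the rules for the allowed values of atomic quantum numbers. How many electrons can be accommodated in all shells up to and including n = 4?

Total orbitals = 1² + 2² + 3² + 4² = 30. Doubling for spin gives 60 electrons.

60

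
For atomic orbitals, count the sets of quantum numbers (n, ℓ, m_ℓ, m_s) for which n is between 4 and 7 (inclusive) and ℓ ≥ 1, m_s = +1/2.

122

Work shell by shell — for each n, count the (ℓ, m_ℓ) pairs that satisfy ℓ ≥ 1:
n=4 → 15; n=5 → 24; n=6 → 35; n=7 → 48.
Orbitals: 15 + 24 + 35 + 48 = 122. With m_s fixed to +1/2 there is one state per orbital, so 122 states.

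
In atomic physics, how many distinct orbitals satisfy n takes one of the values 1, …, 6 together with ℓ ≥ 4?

Treat each shell separately and count matching orbitals:
n=5 → 9; n=6 → 20.
Total orbitals: 9 + 20 = 29.

29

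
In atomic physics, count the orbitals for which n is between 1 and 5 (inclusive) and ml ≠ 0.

40

Per-shell orbital counts meeting the constraint:
n=2 → 2; n=3 → 6; n=4 → 12; n=5 → 20.
Total orbitals: 2 + 6 + 12 + 20 = 40.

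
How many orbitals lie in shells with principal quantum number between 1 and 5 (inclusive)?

Shell n has n² orbitals: 1²=1 + 2²=4 + 3²=9 + 4²=16 + 5²=25 = 55 orbitals.

55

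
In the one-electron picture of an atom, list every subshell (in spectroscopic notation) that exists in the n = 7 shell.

7s, 7p, 7d, 7f, 7g, 7h, 7i

For n = 7, l runs from 0 to 6. In spectroscopic notation l = 0,1,2,… ↔ s,p,d,f,g,h,i, so the subshells are 7s, 7p, 7d, 7f, 7g, 7h, 7i.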